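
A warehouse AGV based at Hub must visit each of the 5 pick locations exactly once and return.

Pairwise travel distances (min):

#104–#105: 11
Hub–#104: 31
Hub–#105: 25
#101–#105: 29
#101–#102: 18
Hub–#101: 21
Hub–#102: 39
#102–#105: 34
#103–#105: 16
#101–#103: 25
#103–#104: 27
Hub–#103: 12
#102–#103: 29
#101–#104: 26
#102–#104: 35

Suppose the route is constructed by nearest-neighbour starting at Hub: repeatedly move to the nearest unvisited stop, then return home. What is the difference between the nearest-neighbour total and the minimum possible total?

Excess over optimum: 9 min.

Hub: #103=12, #101=21, #105=25, #104=31, #102=39 ⇒ #103
#103: #105=16, #101=25, #104=27, #102=29 ⇒ #105
#105: #104=11, #101=29, #102=34 ⇒ #104
#104: #101=26, #102=35 ⇒ #101
#101: #102=18 ⇒ #102
NN route Hub → #103 → #105 → #104 → #101 → #102 → Hub costs 122.
Optimal: Hub → #101 → #102 → #104 → #105 → #103 → Hub costs 113 (by enumerating all 60 distinct tours).
Excess = 122 − 113 = 9.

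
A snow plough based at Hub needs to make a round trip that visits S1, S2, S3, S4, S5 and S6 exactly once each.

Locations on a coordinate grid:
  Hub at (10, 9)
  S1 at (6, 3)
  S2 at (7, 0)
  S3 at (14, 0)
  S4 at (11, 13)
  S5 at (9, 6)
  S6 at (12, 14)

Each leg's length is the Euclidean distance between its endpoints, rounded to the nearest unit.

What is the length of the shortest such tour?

Shortest round trip = 36.

With 6 stops there are 6!/2 = 360 distinct round trips (a route and its reverse cost the same).
Hub→S1→S2→S3→S4→S5→S6→Hub: 7+3+7+13+7+9+5 = 51
Hub→S1→S2→S3→S4→S6→S5→Hub: 7+3+7+13+1+9+3 = 43
Hub→S1→S2→S3→S5→S4→S6→Hub: 7+3+7+8+7+1+5 = 38
Hub→S1→S2→S3→S5→S6→S4→Hub: 7+3+7+8+9+1+4 = 39
Hub→S1→S2→S3→S6→S4→S5→Hub: 7+3+7+14+1+7+3 = 42
Hub→S1→S2→S3→S6→S5→S4→Hub: 7+3+7+14+9+7+4 = 51
Hub→S1→S2→S4→S3→S5→S6→Hub: 7+3+14+13+8+9+5 = 59
Hub→S1→S2→S4→S3→S6→S5→Hub: 7+3+14+13+14+9+3 = 63
… (352 more)
Hub→S4→S6→S3→S2→S1→S5→Hub: 4+1+14+7+3+4+3 = 36  ← best
The minimum is 36.
One optimal route: Hub → S4 → S6 → S3 → S2 → S1 → S5 → Hub (or its reverse).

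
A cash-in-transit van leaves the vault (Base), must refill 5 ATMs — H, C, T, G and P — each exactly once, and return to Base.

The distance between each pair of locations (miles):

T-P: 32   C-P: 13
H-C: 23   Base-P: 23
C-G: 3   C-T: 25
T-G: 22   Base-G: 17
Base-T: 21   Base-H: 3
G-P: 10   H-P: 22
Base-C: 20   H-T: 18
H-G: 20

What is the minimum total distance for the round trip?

Minimum total distance: 82 miles.

With 5 stops there are 5!/2 = 60 distinct round trips (a route and its reverse cost the same).
Base → H → C → T → G → P → Base: 3+23+25+22+10+23 = 106
Base → H → C → T → P → G → Base: 3+23+25+32+10+17 = 110
Base → H → C → G → T → P → Base: 3+23+3+22+32+23 = 106
Base → H → C → G → P → T → Base: 3+23+3+10+32+21 = 92
Base → H → C → P → T → G → Base: 3+23+13+32+22+17 = 110
Base → H → C → P → G → T → Base: 3+23+13+10+22+21 = 92
Base → H → T → C → G → P → Base: 3+18+25+3+10+23 = 82
Base → H → T → C → P → G → Base: 3+18+25+13+10+17 = 86
Base → H → T → G → C → P → Base: 3+18+22+3+13+23 = 82
Base → H → T → G → P → C → Base: 3+18+22+10+13+20 = 86
Base → H → T → P → C → G → Base: 3+18+32+13+3+17 = 86
Base → H → T → P → G → C → Base: 3+18+32+10+3+20 = 86
Base → H → G → C → T → P → Base: 3+20+3+25+32+23 = 106
Base → H → G → C → P → T → Base: 3+20+3+13+32+21 = 92
… (46 more)
The minimum is 82.
One optimal route: Base → H → T → C → G → P → Base (or its reverse).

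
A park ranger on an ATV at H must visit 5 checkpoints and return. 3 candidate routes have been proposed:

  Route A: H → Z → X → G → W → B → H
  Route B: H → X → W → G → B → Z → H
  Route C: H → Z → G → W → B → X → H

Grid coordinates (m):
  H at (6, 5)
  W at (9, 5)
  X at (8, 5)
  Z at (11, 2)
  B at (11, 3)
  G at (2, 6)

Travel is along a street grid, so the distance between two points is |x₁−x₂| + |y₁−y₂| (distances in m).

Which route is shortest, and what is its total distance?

Shortest is Route B, total 32 m.

Route A: 8 + 6 + 7 + 8 + 4 + 7 = 40
Route B: 2 + 1 + 8 + 12 + 1 + 8 = 32
Route C: 8 + 13 + 8 + 4 + 5 + 2 = 40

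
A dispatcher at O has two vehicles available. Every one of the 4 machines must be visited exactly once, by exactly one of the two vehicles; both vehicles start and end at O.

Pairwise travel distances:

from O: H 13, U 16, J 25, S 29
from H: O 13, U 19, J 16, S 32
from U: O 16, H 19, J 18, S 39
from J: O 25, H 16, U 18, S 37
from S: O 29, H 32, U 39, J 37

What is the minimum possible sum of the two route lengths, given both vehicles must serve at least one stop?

There are 2^3 − 1 = 7 ways to divide the 4 stops into two non-empty groups. For each, the best each vehicle can do is its own shortest tour through its group:
  {H} + {U, J, S}: 26 + 100 = 126
  {U} + {H, J, S}: 32 + 95 = 127
  {H, U} + {J, S}: 48 + 91 = 139
  {J} + {H, U, S}: 50 + 96 = 146
  {H, J} + {U, S}: 54 + 84 = 138
  {U, J} + {H, S}: 59 + 74 = 133
  … (7 splits in total)
  {H, U, J} + {S}: 63 + 58 = 121  ← best
Best: vehicle 1 O → H → J → U → O = 63; vehicle 2 O → S → O = 58; combined 121.

Minimum combined distance: 121.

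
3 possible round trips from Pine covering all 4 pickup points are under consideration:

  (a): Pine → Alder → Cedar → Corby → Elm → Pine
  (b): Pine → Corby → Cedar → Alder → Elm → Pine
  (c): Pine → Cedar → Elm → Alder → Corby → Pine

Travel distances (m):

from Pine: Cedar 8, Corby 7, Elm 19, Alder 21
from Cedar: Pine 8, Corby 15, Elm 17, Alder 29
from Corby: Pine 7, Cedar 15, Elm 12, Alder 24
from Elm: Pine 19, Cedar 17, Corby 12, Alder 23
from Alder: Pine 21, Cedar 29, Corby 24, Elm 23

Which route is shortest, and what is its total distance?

(a): 21 + 29 + 15 + 12 + 19 = 96
(b): 7 + 15 + 29 + 23 + 19 = 93
(c): 8 + 17 + 23 + 24 + 7 = 79

Shortest is (c), total 79 m.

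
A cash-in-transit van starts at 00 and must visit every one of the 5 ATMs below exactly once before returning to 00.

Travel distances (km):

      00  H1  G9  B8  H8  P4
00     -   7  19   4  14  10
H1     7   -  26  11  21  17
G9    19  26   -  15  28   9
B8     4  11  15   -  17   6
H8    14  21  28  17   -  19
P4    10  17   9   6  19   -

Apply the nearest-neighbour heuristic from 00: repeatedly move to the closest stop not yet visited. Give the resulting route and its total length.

00 → [B8:4 / H1:7 / P4:10 / H8:14 / G9:19] → B8 (4)
B8 → [P4:6 / H1:11 / G9:15 / H8:17] → P4 (6)
P4 → [G9:9 / H1:17 / H8:19] → G9 (9)
G9 → [H1:26 / H8:28] → H1 (26)
H1 → [H8:21] → H8 (21)
Return H8→00: 14.
Total = 4 + 6 + 9 + 26 + 21 + 14 = 80.

Nearest-neighbour total = 80 km; route 00 → B8 → P4 → G9 → H1 → H8 → 00.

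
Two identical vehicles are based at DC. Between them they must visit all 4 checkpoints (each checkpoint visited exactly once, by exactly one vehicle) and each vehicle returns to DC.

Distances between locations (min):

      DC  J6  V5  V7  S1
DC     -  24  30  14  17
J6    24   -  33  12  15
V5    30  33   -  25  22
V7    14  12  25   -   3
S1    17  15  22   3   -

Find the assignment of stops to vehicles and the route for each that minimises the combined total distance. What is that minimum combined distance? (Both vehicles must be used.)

There are 2^3 − 1 = 7 ways to divide the 4 stops into two non-empty groups. For each, the best each vehicle can do is its own shortest tour through its group:
  {J6} + {V5, V7, S1}: 48 + 69 = 117
  {V5} + {J6, V7, S1}: 60 + 56 = 116
  {J6, V5} + {V7, S1}: 87 + 34 = 121
  {V7} + {J6, V5, S1}: 28 + 91 = 119
  {J6, V7} + {V5, S1}: 50 + 69 = 119
  {V5, V7} + {J6, S1}: 69 + 56 = 125
  … (7 splits in total)
Best: vehicle 1 DC → V5 → DC = 60; vehicle 2 DC → J6 → V7 → S1 → DC = 56; combined 116.

Minimum combined distance: 116 min.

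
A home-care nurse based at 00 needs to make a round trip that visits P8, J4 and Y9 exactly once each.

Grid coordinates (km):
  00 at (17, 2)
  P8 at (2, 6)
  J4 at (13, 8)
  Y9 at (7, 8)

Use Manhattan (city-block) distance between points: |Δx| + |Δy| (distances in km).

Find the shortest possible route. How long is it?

Minimum total distance: 42 km.

There are 3 distinct closed tours to check (reversals are equivalent).
00→P8→J4→Y9→00: 19+13+6+16 = 54
00→P8→Y9→J4→00: 19+7+6+10 = 42
00→J4→P8→Y9→00: 10+13+7+16 = 46
The minimum is 42.
One optimal route: 00 → P8 → Y9 → J4 → 00 (or its reverse).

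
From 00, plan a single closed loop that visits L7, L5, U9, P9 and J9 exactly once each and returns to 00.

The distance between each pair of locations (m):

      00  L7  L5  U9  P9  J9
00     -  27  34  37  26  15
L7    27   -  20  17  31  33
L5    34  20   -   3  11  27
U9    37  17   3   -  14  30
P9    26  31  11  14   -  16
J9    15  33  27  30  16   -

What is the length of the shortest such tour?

Minimum total distance: 89 m.

There are 60 distinct closed tours to check (reversals are equivalent).
00-L7-L5-U9-P9-J9-00: 27+20+3+14+16+15 = 95
00-L7-L5-U9-J9-P9-00: 27+20+3+30+16+26 = 122
00-L7-L5-P9-U9-J9-00: 27+20+11+14+30+15 = 117
00-L7-L5-P9-J9-U9-00: 27+20+11+16+30+37 = 141
00-L7-L5-J9-U9-P9-00: 27+20+27+30+14+26 = 144
00-L7-L5-J9-P9-U9-00: 27+20+27+16+14+37 = 141
00-L7-U9-L5-P9-J9-00: 27+17+3+11+16+15 = 89
00-L7-U9-L5-J9-P9-00: 27+17+3+27+16+26 = 116
00-L7-U9-P9-L5-J9-00: 27+17+14+11+27+15 = 111
00-L7-U9-P9-J9-L5-00: 27+17+14+16+27+34 = 135
00-L7-U9-J9-L5-P9-00: 27+17+30+27+11+26 = 138
00-L7-U9-J9-P9-L5-00: 27+17+30+16+11+34 = 135
00-L7-P9-L5-U9-J9-00: 27+31+11+3+30+15 = 117
00-L7-P9-L5-J9-U9-00: 27+31+11+27+30+37 = 163
… (46 more)
The minimum is 89.
One optimal route: 00 → L7 → U9 → L5 → P9 → J9 → 00 (or its reverse).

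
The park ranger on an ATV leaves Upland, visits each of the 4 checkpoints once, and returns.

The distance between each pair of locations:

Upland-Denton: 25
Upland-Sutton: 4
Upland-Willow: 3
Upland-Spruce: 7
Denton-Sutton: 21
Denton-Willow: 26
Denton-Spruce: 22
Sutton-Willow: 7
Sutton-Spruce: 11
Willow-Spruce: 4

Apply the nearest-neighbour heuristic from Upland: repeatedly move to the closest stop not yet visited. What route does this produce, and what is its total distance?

Upland → [Willow:3 / Sutton:4 / Spruce:7 / Denton:25] → Willow (3)
Willow → [Spruce:4 / Sutton:7 / Denton:26] → Spruce (4)
Spruce → [Sutton:11 / Denton:22] → Sutton (11)
Sutton → [Denton:21] → Denton (21)
Return Denton→Upland: 25.
Total = 3 + 4 + 11 + 21 + 25 = 64.

Nearest-neighbour total = 64; route Upland → Willow → Spruce → Sutton → Denton → Upland.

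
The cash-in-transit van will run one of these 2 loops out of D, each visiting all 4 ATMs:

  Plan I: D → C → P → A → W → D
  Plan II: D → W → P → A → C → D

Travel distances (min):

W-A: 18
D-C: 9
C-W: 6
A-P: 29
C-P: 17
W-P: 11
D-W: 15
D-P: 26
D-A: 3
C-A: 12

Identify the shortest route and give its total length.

Plan I: 9 + 17 + 29 + 18 + 15 = 88
Plan II: 15 + 11 + 29 + 12 + 9 = 76

76 min — Plan II is the shortest.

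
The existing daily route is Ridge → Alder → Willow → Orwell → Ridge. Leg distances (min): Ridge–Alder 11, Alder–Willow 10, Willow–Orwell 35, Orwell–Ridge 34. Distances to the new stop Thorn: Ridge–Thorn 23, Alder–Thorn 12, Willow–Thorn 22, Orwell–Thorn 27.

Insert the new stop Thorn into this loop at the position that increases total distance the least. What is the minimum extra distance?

+14 min — insert Thorn between Willow and Orwell.

Insertion cost between consecutive stops i–j is d(i,Thorn) + d(Thorn,j) − d(i,j):
  between Ridge and Alder: 23 + 12 − 11 = 24
  between Alder and Willow: 12 + 22 − 10 = 24
  between Willow and Orwell: 22 + 27 − 35 = 14
  between Orwell and Ridge: 27 + 23 − 34 = 16
Cheapest insertion is between Willow and Orwell, adding 14.
New total = 90 + 14 = 104.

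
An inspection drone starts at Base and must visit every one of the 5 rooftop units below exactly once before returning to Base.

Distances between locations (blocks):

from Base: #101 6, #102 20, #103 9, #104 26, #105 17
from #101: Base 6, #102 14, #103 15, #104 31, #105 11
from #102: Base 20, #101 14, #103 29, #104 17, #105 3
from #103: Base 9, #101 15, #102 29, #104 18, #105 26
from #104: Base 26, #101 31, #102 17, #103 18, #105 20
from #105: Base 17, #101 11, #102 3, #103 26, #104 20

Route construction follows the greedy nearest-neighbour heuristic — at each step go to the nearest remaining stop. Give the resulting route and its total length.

From Base: distances to unvisited — #101=6, #103=9, #105=17, #102=20, #104=26. Nearest is #101 (6).
From #101: distances to unvisited — #105=11, #102=14, #103=15, #104=31. Nearest is #105 (11).
From #105: distances to unvisited — #102=3, #104=20, #103=26. Nearest is #102 (3).
From #102: distances to unvisited — #104=17, #103=29. Nearest is #104 (17).
From #104: distances to unvisited — #103=18. Nearest is #103 (18).
Return #103→Base: 9.
Total = 6 + 11 + 3 + 17 + 18 + 9 = 64.

Nearest-neighbour total = 64 blocks; route Base → #101 → #105 → #102 → #104 → #103 → Base.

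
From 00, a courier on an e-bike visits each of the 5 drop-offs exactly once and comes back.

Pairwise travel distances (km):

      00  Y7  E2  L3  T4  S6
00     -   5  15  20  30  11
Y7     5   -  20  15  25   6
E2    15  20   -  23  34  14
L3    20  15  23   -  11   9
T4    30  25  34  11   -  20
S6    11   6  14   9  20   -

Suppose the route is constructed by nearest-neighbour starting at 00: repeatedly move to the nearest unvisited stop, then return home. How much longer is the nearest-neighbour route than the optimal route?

From 00: Y7=5, S6=11, E2=15, L3=20, T4=30 → choose Y7 (5).
From Y7: S6=6, L3=15, E2=20, T4=25 → choose S6 (6).
From S6: L3=9, E2=14, T4=20 → choose L3 (9).
From L3: T4=11, E2=23 → choose T4 (11).
From T4: E2=34 → choose E2 (34).
NN route 00 → Y7 → S6 → L3 → T4 → E2 → 00 costs 80.
Optimal: 00 → Y7 → T4 → L3 → S6 → E2 → 00 costs 79 (by enumerating all 60 distinct tours).
Excess = 80 − 79 = 1.

1 km longer than the optimal tour.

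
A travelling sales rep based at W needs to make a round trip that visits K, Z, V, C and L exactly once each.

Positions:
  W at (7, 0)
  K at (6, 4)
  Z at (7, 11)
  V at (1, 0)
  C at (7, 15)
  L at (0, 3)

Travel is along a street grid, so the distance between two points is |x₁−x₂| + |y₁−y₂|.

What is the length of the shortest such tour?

W - K - Z - V - C - L - W: 5+8+17+21+19+10 = 80
W - K - Z - V - L - C - W: 5+8+17+4+19+15 = 68
W - K - Z - C - V - L - W: 5+8+4+21+4+10 = 52
W - K - Z - C - L - V - W: 5+8+4+19+4+6 = 46
W - K - Z - L - V - C - W: 5+8+15+4+21+15 = 68
W - K - Z - L - C - V - W: 5+8+15+19+21+6 = 74
W - K - V - Z - C - L - W: 5+9+17+4+19+10 = 64
W - K - V - Z - L - C - W: 5+9+17+15+19+15 = 80
W - K - V - C - Z - L - W: 5+9+21+4+15+10 = 64
W - K - V - C - L - Z - W: 5+9+21+19+15+11 = 80
W - K - V - L - Z - C - W: 5+9+4+15+4+15 = 52
W - K - V - L - C - Z - W: 5+9+4+19+4+11 = 52
W - K - C - Z - V - L - W: 5+12+4+17+4+10 = 52
W - K - C - Z - L - V - W: 5+12+4+15+4+6 = 46
… (46 more)
W - Z - C - K - L - V - W: 11+4+12+7+4+6 = 44  ← best
The minimum is 44.
One optimal route: W → Z → C → K → L → V → W (or its reverse).

Shortest round trip = 44.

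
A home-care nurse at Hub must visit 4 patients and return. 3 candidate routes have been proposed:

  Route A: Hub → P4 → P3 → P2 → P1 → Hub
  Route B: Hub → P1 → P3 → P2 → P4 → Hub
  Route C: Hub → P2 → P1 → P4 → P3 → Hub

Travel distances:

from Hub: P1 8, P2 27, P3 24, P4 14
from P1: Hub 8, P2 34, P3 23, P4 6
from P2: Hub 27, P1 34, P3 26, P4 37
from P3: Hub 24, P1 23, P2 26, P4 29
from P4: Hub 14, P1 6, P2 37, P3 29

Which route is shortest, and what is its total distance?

Route A: 14 + 29 + 26 + 34 + 8 = 111
Route B: 8 + 23 + 26 + 37 + 14 = 108
Route C: 27 + 34 + 6 + 29 + 24 = 120

108 — Route B is the shortest.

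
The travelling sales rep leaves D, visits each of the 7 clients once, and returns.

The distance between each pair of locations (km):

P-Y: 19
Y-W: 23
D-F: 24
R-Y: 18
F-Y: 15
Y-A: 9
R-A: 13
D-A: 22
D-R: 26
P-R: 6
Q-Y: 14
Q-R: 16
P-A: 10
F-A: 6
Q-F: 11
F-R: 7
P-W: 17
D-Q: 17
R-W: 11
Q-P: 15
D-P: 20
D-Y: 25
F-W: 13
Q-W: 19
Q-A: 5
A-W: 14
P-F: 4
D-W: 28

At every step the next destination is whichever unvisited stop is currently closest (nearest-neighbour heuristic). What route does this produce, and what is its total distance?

From D: distances to unvisited — Q=17, P=20, A=22, F=24, Y=25, R=26, W=28. Nearest is Q (17).
From Q: distances to unvisited — A=5, F=11, Y=14, P=15, R=16, W=19. Nearest is A (5).
From A: distances to unvisited — F=6, Y=9, P=10, R=13, W=14. Nearest is F (6).
From F: distances to unvisited — P=4, R=7, W=13, Y=15. Nearest is P (4).
From P: distances to unvisited — R=6, W=17, Y=19. Nearest is R (6).
From R: distances to unvisited — W=11, Y=18. Nearest is W (11).
From W: distances to unvisited — Y=23. Nearest is Y (23).
Return Y→D: 25.
Total = 17 + 5 + 6 + 4 + 6 + 11 + 23 + 25 = 97.

Total distance 97 km via the nearest-neighbour route D → Q → A → F → P → R → W → Y → D.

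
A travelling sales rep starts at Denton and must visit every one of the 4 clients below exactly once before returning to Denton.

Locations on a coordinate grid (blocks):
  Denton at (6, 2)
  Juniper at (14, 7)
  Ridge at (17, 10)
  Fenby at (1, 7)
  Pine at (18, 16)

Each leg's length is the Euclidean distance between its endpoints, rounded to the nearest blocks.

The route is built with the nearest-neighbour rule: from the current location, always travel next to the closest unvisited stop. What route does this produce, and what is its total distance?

Total distance 48 blocks via the nearest-neighbour route Denton → Fenby → Juniper → Ridge → Pine → Denton.

Denton → [Fenby:7 / Juniper:9 / Ridge:14 / Pine:18] → Fenby (7)
Fenby → [Juniper:13 / Ridge:16 / Pine:19] → Juniper (13)
Juniper → [Ridge:4 / Pine:10] → Ridge (4)
Ridge → [Pine:6] → Pine (6)
Return Pine→Denton: 18.
Total = 7 + 13 + 4 + 6 + 18 = 48.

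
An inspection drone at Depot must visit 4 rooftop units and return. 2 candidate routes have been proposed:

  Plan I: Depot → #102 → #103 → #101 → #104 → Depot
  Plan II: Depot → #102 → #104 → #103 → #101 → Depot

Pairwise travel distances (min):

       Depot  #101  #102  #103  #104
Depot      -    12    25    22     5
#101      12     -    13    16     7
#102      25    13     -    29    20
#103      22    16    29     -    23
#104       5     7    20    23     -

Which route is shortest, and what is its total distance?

Plan I: 25 + 29 + 16 + 7 + 5 = 82
Plan II: 25 + 20 + 23 + 16 + 12 = 96

Shortest is Plan I, total 82 min.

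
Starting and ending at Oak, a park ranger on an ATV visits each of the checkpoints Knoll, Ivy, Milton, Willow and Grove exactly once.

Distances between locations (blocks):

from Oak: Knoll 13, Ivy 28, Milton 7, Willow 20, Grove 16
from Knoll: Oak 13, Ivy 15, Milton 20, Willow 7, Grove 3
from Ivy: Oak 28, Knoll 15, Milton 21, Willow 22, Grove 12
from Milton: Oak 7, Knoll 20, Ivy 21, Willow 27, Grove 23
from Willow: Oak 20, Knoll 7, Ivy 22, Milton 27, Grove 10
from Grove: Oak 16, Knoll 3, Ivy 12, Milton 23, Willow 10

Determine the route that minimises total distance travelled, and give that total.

There are 60 distinct closed tours to check (reversals are equivalent).
Oak → Knoll → Ivy → Milton → Willow → Grove → Oak: 13+15+21+27+10+16 = 102
Oak → Knoll → Ivy → Milton → Grove → Willow → Oak: 13+15+21+23+10+20 = 102
Oak → Knoll → Ivy → Willow → Milton → Grove → Oak: 13+15+22+27+23+16 = 116
Oak → Knoll → Ivy → Willow → Grove → Milton → Oak: 13+15+22+10+23+7 = 90
Oak → Knoll → Ivy → Grove → Milton → Willow → Oak: 13+15+12+23+27+20 = 110
Oak → Knoll → Ivy → Grove → Willow → Milton → Oak: 13+15+12+10+27+7 = 84
Oak → Knoll → Milton → Ivy → Willow → Grove → Oak: 13+20+21+22+10+16 = 102
Oak → Knoll → Milton → Ivy → Grove → Willow → Oak: 13+20+21+12+10+20 = 96
Oak → Knoll → Milton → Willow → Ivy → Grove → Oak: 13+20+27+22+12+16 = 110
Oak → Knoll → Milton → Willow → Grove → Ivy → Oak: 13+20+27+10+12+28 = 110
Oak → Knoll → Milton → Grove → Ivy → Willow → Oak: 13+20+23+12+22+20 = 110
Oak → Knoll → Milton → Grove → Willow → Ivy → Oak: 13+20+23+10+22+28 = 116
Oak → Knoll → Willow → Ivy → Milton → Grove → Oak: 13+7+22+21+23+16 = 102
Oak → Knoll → Willow → Ivy → Grove → Milton → Oak: 13+7+22+12+23+7 = 84
… (46 more)
Oak → Knoll → Willow → Grove → Ivy → Milton → Oak: 13+7+10+12+21+7 = 70  ← best
The minimum is 70.
One optimal route: Oak → Knoll → Willow → Grove → Ivy → Milton → Oak (or its reverse).

Minimum total distance: 70 blocks.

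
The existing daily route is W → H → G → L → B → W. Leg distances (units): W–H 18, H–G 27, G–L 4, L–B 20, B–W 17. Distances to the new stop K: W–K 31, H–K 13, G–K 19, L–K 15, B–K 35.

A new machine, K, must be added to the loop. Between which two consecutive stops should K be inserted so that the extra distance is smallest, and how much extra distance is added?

Insertion cost between consecutive stops i–j is d(i,K) + d(K,j) − d(i,j):
  between W and H: 31 + 13 − 18 = 26
  between H and G: 13 + 19 − 27 = 5
  between G and L: 19 + 15 − 4 = 30
  between L and B: 15 + 35 − 20 = 30
  between B and W: 35 + 31 − 17 = 49
Cheapest insertion is between H and G, adding 5.
New total = 86 + 5 = 91.

Adding 5 by placing K on the H–G leg.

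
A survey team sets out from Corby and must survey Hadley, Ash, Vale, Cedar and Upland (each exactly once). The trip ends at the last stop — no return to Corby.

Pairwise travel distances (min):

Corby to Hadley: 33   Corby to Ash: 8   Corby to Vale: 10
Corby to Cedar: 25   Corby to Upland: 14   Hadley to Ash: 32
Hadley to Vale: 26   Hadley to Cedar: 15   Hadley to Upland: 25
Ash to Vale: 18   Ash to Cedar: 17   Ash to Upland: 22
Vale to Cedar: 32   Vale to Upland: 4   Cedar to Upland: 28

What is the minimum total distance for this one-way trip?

68 min — the minimum one-way total.

There are 5! = 120 possible orderings.
Corby→Hadley→Ash→Vale→Cedar→Upland: 33+32+18+32+28 = 143
Corby→Hadley→Ash→Vale→Upland→Cedar: 33+32+18+4+28 = 115
Corby→Hadley→Ash→Cedar→Vale→Upland: 33+32+17+32+4 = 118
Corby→Hadley→Ash→Cedar→Upland→Vale: 33+32+17+28+4 = 114
Corby→Hadley→Ash→Upland→Vale→Cedar: 33+32+22+4+32 = 123
Corby→Hadley→Ash→Upland→Cedar→Vale: 33+32+22+28+32 = 147
Corby→Hadley→Vale→Ash→Cedar→Upland: 33+26+18+17+28 = 122
Corby→Hadley→Vale→Ash→Upland→Cedar: 33+26+18+22+28 = 127
Corby→Hadley→Vale→Cedar→Ash→Upland: 33+26+32+17+22 = 130
Corby→Hadley→Vale→Cedar→Upland→Ash: 33+26+32+28+22 = 141
Corby→Hadley→Vale→Upland→Ash→Cedar: 33+26+4+22+17 = 102
Corby→Hadley→Vale→Upland→Cedar→Ash: 33+26+4+28+17 = 108
Corby→Hadley→Cedar→Ash→Vale→Upland: 33+15+17+18+4 = 87
Corby→Hadley→Cedar→Ash→Upland→Vale: 33+15+17+22+4 = 91
… (106 more)
Corby→Vale→Upland→Ash→Cedar→Hadley: 10+4+22+17+15 = 68  ← best
The minimum is 68.
One shortest path: Corby → Vale → Upland → Ash → Cedar → Hadley.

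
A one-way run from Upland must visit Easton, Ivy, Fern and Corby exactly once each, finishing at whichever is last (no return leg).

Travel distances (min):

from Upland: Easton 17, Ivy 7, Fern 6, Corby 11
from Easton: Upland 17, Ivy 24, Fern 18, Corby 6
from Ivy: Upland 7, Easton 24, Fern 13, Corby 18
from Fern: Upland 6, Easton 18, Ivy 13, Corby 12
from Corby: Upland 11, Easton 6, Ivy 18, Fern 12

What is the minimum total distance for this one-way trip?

There are 4! = 24 possible orderings.
Upland → Easton → Ivy → Fern → Corby: 17+24+13+12 = 66
Upland → Easton → Ivy → Corby → Fern: 17+24+18+12 = 71
Upland → Easton → Fern → Ivy → Corby: 17+18+13+18 = 66
Upland → Easton → Fern → Corby → Ivy: 17+18+12+18 = 65
Upland → Easton → Corby → Ivy → Fern: 17+6+18+13 = 54
Upland → Easton → Corby → Fern → Ivy: 17+6+12+13 = 48
Upland → Ivy → Easton → Fern → Corby: 7+24+18+12 = 61
Upland → Ivy → Easton → Corby → Fern: 7+24+6+12 = 49
Upland → Ivy → Fern → Easton → Corby: 7+13+18+6 = 44
Upland → Ivy → Fern → Corby → Easton: 7+13+12+6 = 38
Upland → Ivy → Corby → Easton → Fern: 7+18+6+18 = 49
Upland → Ivy → Corby → Fern → Easton: 7+18+12+18 = 55
Upland → Fern → Easton → Ivy → Corby: 6+18+24+18 = 66
Upland → Fern → Easton → Corby → Ivy: 6+18+6+18 = 48
… (10 more)
The minimum is 38.
One shortest path: Upland → Ivy → Fern → Corby → Easton.

Minimum one-way distance = 38 min.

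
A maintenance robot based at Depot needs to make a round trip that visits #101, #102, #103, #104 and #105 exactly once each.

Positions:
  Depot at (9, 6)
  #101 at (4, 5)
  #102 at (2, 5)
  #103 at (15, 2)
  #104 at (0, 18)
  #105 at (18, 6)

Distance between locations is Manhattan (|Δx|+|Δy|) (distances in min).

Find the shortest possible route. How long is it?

With 5 stops there are 5!/2 = 60 distinct round trips (a route and its reverse cost the same).
Depot→#101→#102→#103→#104→#105→Depot: 6+2+16+31+30+9 = 94
Depot→#101→#102→#103→#105→#104→Depot: 6+2+16+7+30+21 = 82
Depot→#101→#102→#104→#103→#105→Depot: 6+2+15+31+7+9 = 70
Depot→#101→#102→#104→#105→#103→Depot: 6+2+15+30+7+10 = 70
Depot→#101→#102→#105→#103→#104→Depot: 6+2+17+7+31+21 = 84
Depot→#101→#102→#105→#104→#103→Depot: 6+2+17+30+31+10 = 96
Depot→#101→#103→#102→#104→#105→Depot: 6+14+16+15+30+9 = 90
Depot→#101→#103→#102→#105→#104→Depot: 6+14+16+17+30+21 = 104
Depot→#101→#103→#104→#102→#105→Depot: 6+14+31+15+17+9 = 92
Depot→#101→#103→#104→#105→#102→Depot: 6+14+31+30+17+8 = 106
Depot→#101→#103→#105→#102→#104→Depot: 6+14+7+17+15+21 = 80
Depot→#101→#103→#105→#104→#102→Depot: 6+14+7+30+15+8 = 80
Depot→#101→#104→#102→#103→#105→Depot: 6+17+15+16+7+9 = 70
Depot→#101→#104→#102→#105→#103→Depot: 6+17+15+17+7+10 = 72
… (46 more)
Depot→#104→#102→#101→#103→#105→Depot: 21+15+2+14+7+9 = 68  ← best
The minimum is 68.
One optimal route: Depot → #104 → #102 → #101 → #103 → #105 → Depot (or its reverse).

68 min — the shortest possible round trip.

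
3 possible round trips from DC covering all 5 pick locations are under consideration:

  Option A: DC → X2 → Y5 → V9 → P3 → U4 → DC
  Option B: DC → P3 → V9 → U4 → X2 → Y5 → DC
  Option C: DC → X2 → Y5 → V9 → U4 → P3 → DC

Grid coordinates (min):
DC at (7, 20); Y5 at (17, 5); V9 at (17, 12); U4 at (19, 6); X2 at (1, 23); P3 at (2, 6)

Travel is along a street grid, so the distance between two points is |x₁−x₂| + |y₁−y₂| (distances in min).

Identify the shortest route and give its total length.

94 min — Option C is the shortest.

Option A: 9 + 34 + 7 + 21 + 17 + 26 = 114
Option B: 19 + 21 + 8 + 35 + 34 + 25 = 142
Option C: 9 + 34 + 7 + 8 + 17 + 19 = 94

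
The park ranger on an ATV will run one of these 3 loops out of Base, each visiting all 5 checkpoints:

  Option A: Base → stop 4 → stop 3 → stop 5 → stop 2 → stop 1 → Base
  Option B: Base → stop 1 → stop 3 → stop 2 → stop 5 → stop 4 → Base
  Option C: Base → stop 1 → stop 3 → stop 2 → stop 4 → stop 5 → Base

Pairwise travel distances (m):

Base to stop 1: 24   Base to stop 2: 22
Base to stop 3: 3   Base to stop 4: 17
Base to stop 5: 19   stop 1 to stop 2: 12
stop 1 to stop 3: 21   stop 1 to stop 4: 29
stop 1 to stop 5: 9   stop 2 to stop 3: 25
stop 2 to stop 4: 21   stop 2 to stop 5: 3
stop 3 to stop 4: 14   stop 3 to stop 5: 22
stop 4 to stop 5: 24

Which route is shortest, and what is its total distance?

Shortest is Option A, total 92 m.

Option A: 17 + 14 + 22 + 3 + 12 + 24 = 92
Option B: 24 + 21 + 25 + 3 + 24 + 17 = 114
Option C: 24 + 21 + 25 + 21 + 24 + 19 = 134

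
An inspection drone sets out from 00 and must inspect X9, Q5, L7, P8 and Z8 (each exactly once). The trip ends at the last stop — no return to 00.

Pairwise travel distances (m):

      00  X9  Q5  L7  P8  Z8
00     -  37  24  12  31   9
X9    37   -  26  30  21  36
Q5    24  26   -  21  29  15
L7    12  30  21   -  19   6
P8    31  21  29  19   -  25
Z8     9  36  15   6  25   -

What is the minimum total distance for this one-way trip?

There are 5! = 120 possible orderings.
00 - X9 - Q5 - L7 - P8 - Z8: 37+26+21+19+25 = 128
00 - X9 - Q5 - L7 - Z8 - P8: 37+26+21+6+25 = 115
00 - X9 - Q5 - P8 - L7 - Z8: 37+26+29+19+6 = 117
00 - X9 - Q5 - P8 - Z8 - L7: 37+26+29+25+6 = 123
00 - X9 - Q5 - Z8 - L7 - P8: 37+26+15+6+19 = 103
00 - X9 - Q5 - Z8 - P8 - L7: 37+26+15+25+19 = 122
00 - X9 - L7 - Q5 - P8 - Z8: 37+30+21+29+25 = 142
00 - X9 - L7 - Q5 - Z8 - P8: 37+30+21+15+25 = 128
00 - X9 - L7 - P8 - Q5 - Z8: 37+30+19+29+15 = 130
00 - X9 - L7 - P8 - Z8 - Q5: 37+30+19+25+15 = 126
00 - X9 - L7 - Z8 - Q5 - P8: 37+30+6+15+29 = 117
00 - X9 - L7 - Z8 - P8 - Q5: 37+30+6+25+29 = 127
00 - X9 - P8 - Q5 - L7 - Z8: 37+21+29+21+6 = 114
00 - X9 - P8 - Q5 - Z8 - L7: 37+21+29+15+6 = 108
… (106 more)
00 - L7 - Z8 - Q5 - X9 - P8: 12+6+15+26+21 = 80  ← best
The minimum is 80.
One shortest path: 00 → L7 → Z8 → Q5 → X9 → P8.

Minimum one-way distance = 80 m.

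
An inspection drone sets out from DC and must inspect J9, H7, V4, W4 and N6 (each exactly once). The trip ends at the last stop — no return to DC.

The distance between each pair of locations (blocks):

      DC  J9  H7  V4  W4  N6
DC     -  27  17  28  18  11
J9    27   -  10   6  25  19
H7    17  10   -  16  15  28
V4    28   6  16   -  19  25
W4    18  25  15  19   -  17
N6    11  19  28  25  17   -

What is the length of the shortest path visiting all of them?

There are 5! = 120 possible orderings.
DC → J9 → H7 → V4 → W4 → N6: 27+10+16+19+17 = 89
DC → J9 → H7 → V4 → N6 → W4: 27+10+16+25+17 = 95
DC → J9 → H7 → W4 → V4 → N6: 27+10+15+19+25 = 96
DC → J9 → H7 → W4 → N6 → V4: 27+10+15+17+25 = 94
DC → J9 → H7 → N6 → V4 → W4: 27+10+28+25+19 = 109
DC → J9 → H7 → N6 → W4 → V4: 27+10+28+17+19 = 101
DC → J9 → V4 → H7 → W4 → N6: 27+6+16+15+17 = 81
DC → J9 → V4 → H7 → N6 → W4: 27+6+16+28+17 = 94
DC → J9 → V4 → W4 → H7 → N6: 27+6+19+15+28 = 95
DC → J9 → V4 → W4 → N6 → H7: 27+6+19+17+28 = 97
DC → J9 → V4 → N6 → H7 → W4: 27+6+25+28+15 = 101
DC → J9 → V4 → N6 → W4 → H7: 27+6+25+17+15 = 90
DC → J9 → W4 → H7 → V4 → N6: 27+25+15+16+25 = 108
DC → J9 → W4 → H7 → N6 → V4: 27+25+15+28+25 = 120
… (106 more)
DC → N6 → W4 → H7 → J9 → V4: 11+17+15+10+6 = 59  ← best
The minimum is 59.
One shortest path: DC → N6 → W4 → H7 → J9 → V4.

59 blocks — the minimum one-way total.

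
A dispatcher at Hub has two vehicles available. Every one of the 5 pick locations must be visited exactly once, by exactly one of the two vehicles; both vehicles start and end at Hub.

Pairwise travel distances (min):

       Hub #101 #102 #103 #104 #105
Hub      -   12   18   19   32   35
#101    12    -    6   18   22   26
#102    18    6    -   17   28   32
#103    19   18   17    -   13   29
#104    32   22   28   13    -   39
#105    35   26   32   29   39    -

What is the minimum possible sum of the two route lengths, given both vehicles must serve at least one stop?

Try each way of splitting the stops between the two vehicles (each non-empty) and, for each split, find the best tour for each vehicle:
  {#101} + {#102, #103, #104, #105}: 24 + 121 = 145
  {#102} + {#101, #103, #104, #105}: 36 + 109 = 145
  {#101, #102} + {#103, #104, #105}: 36 + 106 = 142
  {#103} + {#101, #102, #104, #105}: 38 + 120 = 158
  {#101, #103} + {#102, #104, #105}: 49 + 120 = 169
  {#102, #103} + {#101, #104, #105}: 54 + 108 = 162
  … (15 splits in total)
Best: vehicle 1 Hub → #101 → #102 → Hub = 36; vehicle 2 Hub → #103 → #104 → #105 → Hub = 106; combined 142.

Minimum combined distance: 142 min.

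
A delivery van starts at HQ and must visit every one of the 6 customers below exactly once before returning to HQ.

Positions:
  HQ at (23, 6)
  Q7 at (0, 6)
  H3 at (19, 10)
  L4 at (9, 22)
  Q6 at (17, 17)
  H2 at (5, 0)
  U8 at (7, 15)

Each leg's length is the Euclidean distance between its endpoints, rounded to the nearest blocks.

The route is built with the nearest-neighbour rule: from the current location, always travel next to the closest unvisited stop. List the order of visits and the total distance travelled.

67 blocks along HQ → H3 → Q6 → L4 → U8 → Q7 → H2 → HQ.

From HQ: distances to unvisited — H3=6, Q6=13, U8=18, H2=19, L4=21, Q7=23. Nearest is H3 (6).
From H3: distances to unvisited — Q6=7, U8=13, L4=16, H2=17, Q7=19. Nearest is Q6 (7).
From Q6: distances to unvisited — L4=9, U8=10, Q7=20, H2=21. Nearest is L4 (9).
From L4: distances to unvisited — U8=7, Q7=18, H2=22. Nearest is U8 (7).
From U8: distances to unvisited — Q7=11, H2=15. Nearest is Q7 (11).
From Q7: distances to unvisited — H2=8. Nearest is H2 (8).
Return H2→HQ: 19.
Total = 6 + 7 + 9 + 7 + 11 + 8 + 19 = 67.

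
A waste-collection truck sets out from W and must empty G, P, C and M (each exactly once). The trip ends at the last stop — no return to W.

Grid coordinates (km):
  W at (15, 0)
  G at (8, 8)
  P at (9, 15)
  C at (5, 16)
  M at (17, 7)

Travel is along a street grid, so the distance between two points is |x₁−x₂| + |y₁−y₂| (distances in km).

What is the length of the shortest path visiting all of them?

Minimum one-way distance = 32 km.

There are 4! = 24 possible orderings.
W→G→P→C→M: 15+8+5+21 = 49
W→G→P→M→C: 15+8+16+21 = 60
W→G→C→P→M: 15+11+5+16 = 47
W→G→C→M→P: 15+11+21+16 = 63
W→G→M→P→C: 15+10+16+5 = 46
W→G→M→C→P: 15+10+21+5 = 51
W→P→G→C→M: 21+8+11+21 = 61
W→P→G→M→C: 21+8+10+21 = 60
W→P→C→G→M: 21+5+11+10 = 47
W→P→C→M→G: 21+5+21+10 = 57
W→P→M→G→C: 21+16+10+11 = 58
W→P→M→C→G: 21+16+21+11 = 69
W→C→G→P→M: 26+11+8+16 = 61
W→C→G→M→P: 26+11+10+16 = 63
… (10 more)
W→M→G→P→C: 9+10+8+5 = 32  ← best
The minimum is 32.
One shortest path: W → M → G → P → C.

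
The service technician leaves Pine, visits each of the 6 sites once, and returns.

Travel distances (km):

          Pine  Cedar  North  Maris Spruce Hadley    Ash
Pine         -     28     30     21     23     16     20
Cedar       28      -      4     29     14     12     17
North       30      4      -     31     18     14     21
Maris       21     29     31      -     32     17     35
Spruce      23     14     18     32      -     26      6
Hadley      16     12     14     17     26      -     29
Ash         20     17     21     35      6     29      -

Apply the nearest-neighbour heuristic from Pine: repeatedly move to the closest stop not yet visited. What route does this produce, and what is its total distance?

At Pine the remaining stops are Hadley 16, Ash 20, Maris 21, Spruce 23, Cedar 28, North 30; go to Hadley.
At Hadley the remaining stops are Cedar 12, North 14, Maris 17, Spruce 26, Ash 29; go to Cedar.
At Cedar the remaining stops are North 4, Spruce 14, Ash 17, Maris 29; go to North.
At North the remaining stops are Spruce 18, Ash 21, Maris 31; go to Spruce.
At Spruce the remaining stops are Ash 6, Maris 32; go to Ash.
At Ash the remaining stops are Maris 35; go to Maris.
Return Maris→Pine: 21.
Total = 16 + 12 + 4 + 18 + 6 + 35 + 21 = 112.

112 km along Pine → Hadley → Cedar → North → Spruce → Ash → Maris → Pine.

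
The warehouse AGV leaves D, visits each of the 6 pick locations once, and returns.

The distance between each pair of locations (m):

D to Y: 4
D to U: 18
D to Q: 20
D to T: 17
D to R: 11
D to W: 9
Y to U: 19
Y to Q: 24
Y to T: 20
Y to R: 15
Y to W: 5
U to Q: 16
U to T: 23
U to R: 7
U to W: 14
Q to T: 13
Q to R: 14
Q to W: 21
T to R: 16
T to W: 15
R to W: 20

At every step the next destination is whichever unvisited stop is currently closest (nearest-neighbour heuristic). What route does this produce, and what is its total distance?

At D the remaining stops are Y 4, W 9, R 11, T 17, U 18, Q 20; go to Y.
At Y the remaining stops are W 5, R 15, U 19, T 20, Q 24; go to W.
At W the remaining stops are U 14, T 15, R 20, Q 21; go to U.
At U the remaining stops are R 7, Q 16, T 23; go to R.
At R the remaining stops are Q 14, T 16; go to Q.
At Q the remaining stops are T 13; go to T.
Return T→D: 17.
Total = 4 + 5 + 14 + 7 + 14 + 13 + 17 = 74.

Total distance 74 m via the nearest-neighbour route D → Y → W → U → R → Q → T → D.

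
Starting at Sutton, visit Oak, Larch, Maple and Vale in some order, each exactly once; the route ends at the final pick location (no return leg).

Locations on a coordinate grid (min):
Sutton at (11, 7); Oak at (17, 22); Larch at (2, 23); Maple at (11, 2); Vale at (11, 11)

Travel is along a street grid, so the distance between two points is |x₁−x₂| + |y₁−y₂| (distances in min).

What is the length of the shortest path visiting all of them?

Shortest open route: 47 min.

There are 4! = 24 possible orderings.
Sutton→Oak→Larch→Maple→Vale: 21+16+30+9 = 76
Sutton→Oak→Larch→Vale→Maple: 21+16+21+9 = 67
Sutton→Oak→Maple→Larch→Vale: 21+26+30+21 = 98
Sutton→Oak→Maple→Vale→Larch: 21+26+9+21 = 77
Sutton→Oak→Vale→Larch→Maple: 21+17+21+30 = 89
Sutton→Oak→Vale→Maple→Larch: 21+17+9+30 = 77
Sutton→Larch→Oak→Maple→Vale: 25+16+26+9 = 76
Sutton→Larch→Oak→Vale→Maple: 25+16+17+9 = 67
Sutton→Larch→Maple→Oak→Vale: 25+30+26+17 = 98
Sutton→Larch→Maple→Vale→Oak: 25+30+9+17 = 81
Sutton→Larch→Vale→Oak→Maple: 25+21+17+26 = 89
Sutton→Larch→Vale→Maple→Oak: 25+21+9+26 = 81
Sutton→Maple→Oak→Larch→Vale: 5+26+16+21 = 68
Sutton→Maple→Oak→Vale→Larch: 5+26+17+21 = 69
… (10 more)
Sutton→Maple→Vale→Oak→Larch: 5+9+17+16 = 47  ← best
The minimum is 47.
One shortest path: Sutton → Maple → Vale → Oak → Larch.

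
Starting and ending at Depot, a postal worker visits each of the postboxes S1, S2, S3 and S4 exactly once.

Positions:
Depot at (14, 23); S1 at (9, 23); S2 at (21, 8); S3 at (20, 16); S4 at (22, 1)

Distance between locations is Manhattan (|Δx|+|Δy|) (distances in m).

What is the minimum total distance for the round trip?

Shortest round trip = 70 m.

There are 12 distinct closed tours to check (reversals are equivalent).
Depot-S1-S2-S3-S4-Depot: 5+27+9+17+30 = 88
Depot-S1-S2-S4-S3-Depot: 5+27+8+17+13 = 70
Depot-S1-S3-S2-S4-Depot: 5+18+9+8+30 = 70
Depot-S1-S3-S4-S2-Depot: 5+18+17+8+22 = 70
Depot-S1-S4-S2-S3-Depot: 5+35+8+9+13 = 70
Depot-S1-S4-S3-S2-Depot: 5+35+17+9+22 = 88
Depot-S2-S1-S3-S4-Depot: 22+27+18+17+30 = 114
Depot-S2-S1-S4-S3-Depot: 22+27+35+17+13 = 114
Depot-S2-S3-S1-S4-Depot: 22+9+18+35+30 = 114
Depot-S2-S4-S1-S3-Depot: 22+8+35+18+13 = 96
Depot-S3-S1-S2-S4-Depot: 13+18+27+8+30 = 96
Depot-S3-S2-S1-S4-Depot: 13+9+27+35+30 = 114
The minimum is 70.
One optimal route: Depot → S1 → S2 → S4 → S3 → Depot (or its reverse).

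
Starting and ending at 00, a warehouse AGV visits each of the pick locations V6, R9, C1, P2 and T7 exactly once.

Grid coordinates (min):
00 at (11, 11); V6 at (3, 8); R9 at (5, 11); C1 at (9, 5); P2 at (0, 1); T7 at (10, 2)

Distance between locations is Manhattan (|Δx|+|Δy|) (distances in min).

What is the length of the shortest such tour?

With 5 stops there are 5!/2 = 60 distinct round trips (a route and its reverse cost the same).
00 → V6 → R9 → C1 → P2 → T7 → 00: 11+5+10+13+11+10 = 60
00 → V6 → R9 → C1 → T7 → P2 → 00: 11+5+10+4+11+21 = 62
00 → V6 → R9 → P2 → C1 → T7 → 00: 11+5+15+13+4+10 = 58
00 → V6 → R9 → P2 → T7 → C1 → 00: 11+5+15+11+4+8 = 54
00 → V6 → R9 → T7 → C1 → P2 → 00: 11+5+14+4+13+21 = 68
00 → V6 → R9 → T7 → P2 → C1 → 00: 11+5+14+11+13+8 = 62
00 → V6 → C1 → R9 → P2 → T7 → 00: 11+9+10+15+11+10 = 66
00 → V6 → C1 → R9 → T7 → P2 → 00: 11+9+10+14+11+21 = 76
00 → V6 → C1 → P2 → R9 → T7 → 00: 11+9+13+15+14+10 = 72
00 → V6 → C1 → P2 → T7 → R9 → 00: 11+9+13+11+14+6 = 64
00 → V6 → C1 → T7 → R9 → P2 → 00: 11+9+4+14+15+21 = 74
00 → V6 → C1 → T7 → P2 → R9 → 00: 11+9+4+11+15+6 = 56
00 → V6 → P2 → R9 → C1 → T7 → 00: 11+10+15+10+4+10 = 60
00 → V6 → P2 → R9 → T7 → C1 → 00: 11+10+15+14+4+8 = 62
… (46 more)
00 → R9 → V6 → P2 → T7 → C1 → 00: 6+5+10+11+4+8 = 44  ← best
The minimum is 44.
One optimal route: 00 → R9 → V6 → P2 → T7 → C1 → 00 (or its reverse).

Minimum total distance: 44 min.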